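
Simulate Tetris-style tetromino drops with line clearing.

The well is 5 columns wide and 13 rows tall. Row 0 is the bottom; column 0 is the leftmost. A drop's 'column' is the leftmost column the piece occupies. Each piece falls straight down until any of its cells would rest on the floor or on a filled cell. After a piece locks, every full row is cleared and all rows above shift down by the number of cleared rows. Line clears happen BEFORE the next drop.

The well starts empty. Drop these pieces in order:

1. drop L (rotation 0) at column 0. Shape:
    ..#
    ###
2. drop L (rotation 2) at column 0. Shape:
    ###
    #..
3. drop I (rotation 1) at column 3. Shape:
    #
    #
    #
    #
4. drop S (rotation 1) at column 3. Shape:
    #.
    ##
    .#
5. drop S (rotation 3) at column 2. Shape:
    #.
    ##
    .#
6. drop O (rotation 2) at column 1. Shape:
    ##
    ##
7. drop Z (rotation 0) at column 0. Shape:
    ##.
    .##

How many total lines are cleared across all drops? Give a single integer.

Answer: 0

Derivation:
Drop 1: L rot0 at col 0 lands with bottom-row=0; cleared 0 line(s) (total 0); column heights now [1 1 2 0 0], max=2
Drop 2: L rot2 at col 0 lands with bottom-row=1; cleared 0 line(s) (total 0); column heights now [3 3 3 0 0], max=3
Drop 3: I rot1 at col 3 lands with bottom-row=0; cleared 0 line(s) (total 0); column heights now [3 3 3 4 0], max=4
Drop 4: S rot1 at col 3 lands with bottom-row=3; cleared 0 line(s) (total 0); column heights now [3 3 3 6 5], max=6
Drop 5: S rot3 at col 2 lands with bottom-row=6; cleared 0 line(s) (total 0); column heights now [3 3 9 8 5], max=9
Drop 6: O rot2 at col 1 lands with bottom-row=9; cleared 0 line(s) (total 0); column heights now [3 11 11 8 5], max=11
Drop 7: Z rot0 at col 0 lands with bottom-row=11; cleared 0 line(s) (total 0); column heights now [13 13 12 8 5], max=13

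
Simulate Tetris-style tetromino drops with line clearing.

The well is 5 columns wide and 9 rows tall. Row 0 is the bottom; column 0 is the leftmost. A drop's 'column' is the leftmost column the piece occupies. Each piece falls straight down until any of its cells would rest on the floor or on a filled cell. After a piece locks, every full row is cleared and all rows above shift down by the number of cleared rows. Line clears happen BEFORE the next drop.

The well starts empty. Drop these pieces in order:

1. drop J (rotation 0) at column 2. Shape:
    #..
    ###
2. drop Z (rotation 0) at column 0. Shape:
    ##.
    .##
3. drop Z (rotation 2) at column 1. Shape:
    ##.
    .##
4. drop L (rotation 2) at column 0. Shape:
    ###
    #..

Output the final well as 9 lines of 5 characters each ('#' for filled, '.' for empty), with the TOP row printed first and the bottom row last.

Answer: .....
.....
.....
###..
###..
####.
.##..
..#..
..###

Derivation:
Drop 1: J rot0 at col 2 lands with bottom-row=0; cleared 0 line(s) (total 0); column heights now [0 0 2 1 1], max=2
Drop 2: Z rot0 at col 0 lands with bottom-row=2; cleared 0 line(s) (total 0); column heights now [4 4 3 1 1], max=4
Drop 3: Z rot2 at col 1 lands with bottom-row=3; cleared 0 line(s) (total 0); column heights now [4 5 5 4 1], max=5
Drop 4: L rot2 at col 0 lands with bottom-row=4; cleared 0 line(s) (total 0); column heights now [6 6 6 4 1], max=6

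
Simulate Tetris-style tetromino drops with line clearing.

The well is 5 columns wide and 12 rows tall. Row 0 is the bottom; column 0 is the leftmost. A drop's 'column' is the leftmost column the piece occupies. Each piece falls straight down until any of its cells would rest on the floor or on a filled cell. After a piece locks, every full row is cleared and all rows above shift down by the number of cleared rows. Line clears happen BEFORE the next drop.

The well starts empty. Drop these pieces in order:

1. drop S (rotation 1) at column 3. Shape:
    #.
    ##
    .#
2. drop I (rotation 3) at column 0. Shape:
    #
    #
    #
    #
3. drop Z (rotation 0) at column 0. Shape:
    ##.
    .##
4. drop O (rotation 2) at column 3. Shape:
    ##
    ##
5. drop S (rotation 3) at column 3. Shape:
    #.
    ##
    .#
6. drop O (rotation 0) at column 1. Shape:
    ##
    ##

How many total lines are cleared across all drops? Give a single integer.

Answer: 1

Derivation:
Drop 1: S rot1 at col 3 lands with bottom-row=0; cleared 0 line(s) (total 0); column heights now [0 0 0 3 2], max=3
Drop 2: I rot3 at col 0 lands with bottom-row=0; cleared 0 line(s) (total 0); column heights now [4 0 0 3 2], max=4
Drop 3: Z rot0 at col 0 lands with bottom-row=3; cleared 0 line(s) (total 0); column heights now [5 5 4 3 2], max=5
Drop 4: O rot2 at col 3 lands with bottom-row=3; cleared 1 line(s) (total 1); column heights now [4 4 0 4 4], max=4
Drop 5: S rot3 at col 3 lands with bottom-row=4; cleared 0 line(s) (total 1); column heights now [4 4 0 7 6], max=7
Drop 6: O rot0 at col 1 lands with bottom-row=4; cleared 0 line(s) (total 1); column heights now [4 6 6 7 6], max=7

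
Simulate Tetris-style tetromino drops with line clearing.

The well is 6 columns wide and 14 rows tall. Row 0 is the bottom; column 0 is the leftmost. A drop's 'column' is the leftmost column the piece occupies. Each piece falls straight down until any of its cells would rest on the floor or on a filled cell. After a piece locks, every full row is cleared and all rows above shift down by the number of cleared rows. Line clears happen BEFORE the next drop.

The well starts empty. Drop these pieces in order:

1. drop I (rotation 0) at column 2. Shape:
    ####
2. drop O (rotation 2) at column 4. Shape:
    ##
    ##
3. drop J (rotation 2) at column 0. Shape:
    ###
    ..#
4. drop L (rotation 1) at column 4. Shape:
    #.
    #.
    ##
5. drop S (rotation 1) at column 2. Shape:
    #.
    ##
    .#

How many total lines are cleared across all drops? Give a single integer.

Answer: 1

Derivation:
Drop 1: I rot0 at col 2 lands with bottom-row=0; cleared 0 line(s) (total 0); column heights now [0 0 1 1 1 1], max=1
Drop 2: O rot2 at col 4 lands with bottom-row=1; cleared 0 line(s) (total 0); column heights now [0 0 1 1 3 3], max=3
Drop 3: J rot2 at col 0 lands with bottom-row=1; cleared 0 line(s) (total 0); column heights now [3 3 3 1 3 3], max=3
Drop 4: L rot1 at col 4 lands with bottom-row=3; cleared 0 line(s) (total 0); column heights now [3 3 3 1 6 4], max=6
Drop 5: S rot1 at col 2 lands with bottom-row=2; cleared 1 line(s) (total 1); column heights now [0 0 4 3 5 3], max=5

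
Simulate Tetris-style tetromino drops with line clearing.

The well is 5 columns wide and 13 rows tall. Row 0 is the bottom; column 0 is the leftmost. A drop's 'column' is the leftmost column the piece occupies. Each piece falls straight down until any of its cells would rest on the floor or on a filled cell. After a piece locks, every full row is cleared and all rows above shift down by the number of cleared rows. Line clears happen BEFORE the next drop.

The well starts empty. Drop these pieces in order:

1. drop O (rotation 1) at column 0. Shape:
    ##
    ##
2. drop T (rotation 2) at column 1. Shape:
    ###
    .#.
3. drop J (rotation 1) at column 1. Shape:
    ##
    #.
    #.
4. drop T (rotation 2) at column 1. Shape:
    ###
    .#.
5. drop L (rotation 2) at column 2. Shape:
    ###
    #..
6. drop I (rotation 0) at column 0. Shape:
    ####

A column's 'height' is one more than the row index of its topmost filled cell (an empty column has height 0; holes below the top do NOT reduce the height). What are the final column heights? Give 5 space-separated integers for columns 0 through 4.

Answer: 11 11 11 11 10

Derivation:
Drop 1: O rot1 at col 0 lands with bottom-row=0; cleared 0 line(s) (total 0); column heights now [2 2 0 0 0], max=2
Drop 2: T rot2 at col 1 lands with bottom-row=1; cleared 0 line(s) (total 0); column heights now [2 3 3 3 0], max=3
Drop 3: J rot1 at col 1 lands with bottom-row=3; cleared 0 line(s) (total 0); column heights now [2 6 6 3 0], max=6
Drop 4: T rot2 at col 1 lands with bottom-row=6; cleared 0 line(s) (total 0); column heights now [2 8 8 8 0], max=8
Drop 5: L rot2 at col 2 lands with bottom-row=8; cleared 0 line(s) (total 0); column heights now [2 8 10 10 10], max=10
Drop 6: I rot0 at col 0 lands with bottom-row=10; cleared 0 line(s) (total 0); column heights now [11 11 11 11 10], max=11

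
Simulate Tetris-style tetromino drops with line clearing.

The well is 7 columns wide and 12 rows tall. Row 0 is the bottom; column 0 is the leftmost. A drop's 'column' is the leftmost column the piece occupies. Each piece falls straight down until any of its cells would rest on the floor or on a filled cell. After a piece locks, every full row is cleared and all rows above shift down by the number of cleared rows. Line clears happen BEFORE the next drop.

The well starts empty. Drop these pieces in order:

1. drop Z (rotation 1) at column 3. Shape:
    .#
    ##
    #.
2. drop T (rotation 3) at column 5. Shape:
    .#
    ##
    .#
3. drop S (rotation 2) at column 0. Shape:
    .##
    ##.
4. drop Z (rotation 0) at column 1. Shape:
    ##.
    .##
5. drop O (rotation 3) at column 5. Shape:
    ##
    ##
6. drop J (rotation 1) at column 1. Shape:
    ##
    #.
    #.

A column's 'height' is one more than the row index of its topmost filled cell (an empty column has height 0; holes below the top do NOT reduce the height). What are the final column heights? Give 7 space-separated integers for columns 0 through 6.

Answer: 1 7 7 3 3 5 5

Derivation:
Drop 1: Z rot1 at col 3 lands with bottom-row=0; cleared 0 line(s) (total 0); column heights now [0 0 0 2 3 0 0], max=3
Drop 2: T rot3 at col 5 lands with bottom-row=0; cleared 0 line(s) (total 0); column heights now [0 0 0 2 3 2 3], max=3
Drop 3: S rot2 at col 0 lands with bottom-row=0; cleared 0 line(s) (total 0); column heights now [1 2 2 2 3 2 3], max=3
Drop 4: Z rot0 at col 1 lands with bottom-row=2; cleared 0 line(s) (total 0); column heights now [1 4 4 3 3 2 3], max=4
Drop 5: O rot3 at col 5 lands with bottom-row=3; cleared 0 line(s) (total 0); column heights now [1 4 4 3 3 5 5], max=5
Drop 6: J rot1 at col 1 lands with bottom-row=4; cleared 0 line(s) (total 0); column heights now [1 7 7 3 3 5 5], max=7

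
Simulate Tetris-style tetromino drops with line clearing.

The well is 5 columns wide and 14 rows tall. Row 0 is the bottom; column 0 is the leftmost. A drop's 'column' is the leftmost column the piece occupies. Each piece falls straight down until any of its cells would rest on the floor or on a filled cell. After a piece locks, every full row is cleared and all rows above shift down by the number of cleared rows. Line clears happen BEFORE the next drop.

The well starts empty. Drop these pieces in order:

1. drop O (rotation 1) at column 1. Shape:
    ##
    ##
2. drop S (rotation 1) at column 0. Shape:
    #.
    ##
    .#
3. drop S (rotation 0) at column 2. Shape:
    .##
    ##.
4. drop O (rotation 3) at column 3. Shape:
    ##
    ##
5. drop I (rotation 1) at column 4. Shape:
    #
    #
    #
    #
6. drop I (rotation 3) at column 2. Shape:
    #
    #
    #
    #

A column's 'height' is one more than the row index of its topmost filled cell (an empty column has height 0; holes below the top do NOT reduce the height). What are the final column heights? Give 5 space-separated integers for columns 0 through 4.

Drop 1: O rot1 at col 1 lands with bottom-row=0; cleared 0 line(s) (total 0); column heights now [0 2 2 0 0], max=2
Drop 2: S rot1 at col 0 lands with bottom-row=2; cleared 0 line(s) (total 0); column heights now [5 4 2 0 0], max=5
Drop 3: S rot0 at col 2 lands with bottom-row=2; cleared 0 line(s) (total 0); column heights now [5 4 3 4 4], max=5
Drop 4: O rot3 at col 3 lands with bottom-row=4; cleared 0 line(s) (total 0); column heights now [5 4 3 6 6], max=6
Drop 5: I rot1 at col 4 lands with bottom-row=6; cleared 0 line(s) (total 0); column heights now [5 4 3 6 10], max=10
Drop 6: I rot3 at col 2 lands with bottom-row=3; cleared 1 line(s) (total 1); column heights now [4 3 6 5 9], max=9

Answer: 4 3 6 5 9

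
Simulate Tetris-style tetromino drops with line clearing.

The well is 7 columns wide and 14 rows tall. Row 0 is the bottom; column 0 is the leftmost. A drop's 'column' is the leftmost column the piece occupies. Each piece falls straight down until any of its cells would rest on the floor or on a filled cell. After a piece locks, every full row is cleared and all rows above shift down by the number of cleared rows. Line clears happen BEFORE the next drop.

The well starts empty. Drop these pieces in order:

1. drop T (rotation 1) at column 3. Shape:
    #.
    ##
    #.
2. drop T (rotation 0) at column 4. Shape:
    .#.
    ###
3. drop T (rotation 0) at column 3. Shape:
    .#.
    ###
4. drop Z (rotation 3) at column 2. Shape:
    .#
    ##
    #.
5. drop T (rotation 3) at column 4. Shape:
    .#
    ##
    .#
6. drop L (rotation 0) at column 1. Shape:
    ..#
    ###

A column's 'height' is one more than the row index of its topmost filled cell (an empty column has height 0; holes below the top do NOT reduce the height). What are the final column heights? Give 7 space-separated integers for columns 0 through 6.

Answer: 0 8 8 9 7 8 3

Derivation:
Drop 1: T rot1 at col 3 lands with bottom-row=0; cleared 0 line(s) (total 0); column heights now [0 0 0 3 2 0 0], max=3
Drop 2: T rot0 at col 4 lands with bottom-row=2; cleared 0 line(s) (total 0); column heights now [0 0 0 3 3 4 3], max=4
Drop 3: T rot0 at col 3 lands with bottom-row=4; cleared 0 line(s) (total 0); column heights now [0 0 0 5 6 5 3], max=6
Drop 4: Z rot3 at col 2 lands with bottom-row=4; cleared 0 line(s) (total 0); column heights now [0 0 6 7 6 5 3], max=7
Drop 5: T rot3 at col 4 lands with bottom-row=5; cleared 0 line(s) (total 0); column heights now [0 0 6 7 7 8 3], max=8
Drop 6: L rot0 at col 1 lands with bottom-row=7; cleared 0 line(s) (total 0); column heights now [0 8 8 9 7 8 3], max=9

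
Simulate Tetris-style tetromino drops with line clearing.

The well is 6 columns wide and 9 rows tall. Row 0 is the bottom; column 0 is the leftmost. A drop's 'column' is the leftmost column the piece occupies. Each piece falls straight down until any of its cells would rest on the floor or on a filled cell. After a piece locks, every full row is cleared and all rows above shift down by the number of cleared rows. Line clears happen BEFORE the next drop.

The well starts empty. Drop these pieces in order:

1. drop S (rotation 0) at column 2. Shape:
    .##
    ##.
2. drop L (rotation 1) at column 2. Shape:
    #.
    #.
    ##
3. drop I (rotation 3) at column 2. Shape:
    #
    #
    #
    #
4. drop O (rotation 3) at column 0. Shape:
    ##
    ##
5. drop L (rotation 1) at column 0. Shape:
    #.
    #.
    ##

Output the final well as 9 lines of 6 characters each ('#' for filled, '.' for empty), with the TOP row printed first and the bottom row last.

Answer: ..#...
..#...
..#...
..#...
#.#...
#.#...
####..
##.##.
####..

Derivation:
Drop 1: S rot0 at col 2 lands with bottom-row=0; cleared 0 line(s) (total 0); column heights now [0 0 1 2 2 0], max=2
Drop 2: L rot1 at col 2 lands with bottom-row=2; cleared 0 line(s) (total 0); column heights now [0 0 5 3 2 0], max=5
Drop 3: I rot3 at col 2 lands with bottom-row=5; cleared 0 line(s) (total 0); column heights now [0 0 9 3 2 0], max=9
Drop 4: O rot3 at col 0 lands with bottom-row=0; cleared 0 line(s) (total 0); column heights now [2 2 9 3 2 0], max=9
Drop 5: L rot1 at col 0 lands with bottom-row=2; cleared 0 line(s) (total 0); column heights now [5 3 9 3 2 0], max=9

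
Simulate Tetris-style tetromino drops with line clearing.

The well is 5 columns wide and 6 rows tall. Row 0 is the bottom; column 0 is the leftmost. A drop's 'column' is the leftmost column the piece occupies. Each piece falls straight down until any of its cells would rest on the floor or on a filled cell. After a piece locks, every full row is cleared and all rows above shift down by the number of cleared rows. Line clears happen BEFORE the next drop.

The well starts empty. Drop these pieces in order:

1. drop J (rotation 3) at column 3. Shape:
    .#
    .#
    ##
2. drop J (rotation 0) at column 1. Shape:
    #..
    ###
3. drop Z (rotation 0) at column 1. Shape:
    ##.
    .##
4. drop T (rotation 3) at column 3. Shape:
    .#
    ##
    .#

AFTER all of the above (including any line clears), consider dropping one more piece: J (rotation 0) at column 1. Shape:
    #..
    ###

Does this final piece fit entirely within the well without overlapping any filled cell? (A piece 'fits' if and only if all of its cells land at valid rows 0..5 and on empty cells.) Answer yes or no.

Drop 1: J rot3 at col 3 lands with bottom-row=0; cleared 0 line(s) (total 0); column heights now [0 0 0 1 3], max=3
Drop 2: J rot0 at col 1 lands with bottom-row=1; cleared 0 line(s) (total 0); column heights now [0 3 2 2 3], max=3
Drop 3: Z rot0 at col 1 lands with bottom-row=2; cleared 0 line(s) (total 0); column heights now [0 4 4 3 3], max=4
Drop 4: T rot3 at col 3 lands with bottom-row=3; cleared 0 line(s) (total 0); column heights now [0 4 4 5 6], max=6
Test piece J rot0 at col 1 (width 3): heights before test = [0 4 4 5 6]; fits = False

Answer: no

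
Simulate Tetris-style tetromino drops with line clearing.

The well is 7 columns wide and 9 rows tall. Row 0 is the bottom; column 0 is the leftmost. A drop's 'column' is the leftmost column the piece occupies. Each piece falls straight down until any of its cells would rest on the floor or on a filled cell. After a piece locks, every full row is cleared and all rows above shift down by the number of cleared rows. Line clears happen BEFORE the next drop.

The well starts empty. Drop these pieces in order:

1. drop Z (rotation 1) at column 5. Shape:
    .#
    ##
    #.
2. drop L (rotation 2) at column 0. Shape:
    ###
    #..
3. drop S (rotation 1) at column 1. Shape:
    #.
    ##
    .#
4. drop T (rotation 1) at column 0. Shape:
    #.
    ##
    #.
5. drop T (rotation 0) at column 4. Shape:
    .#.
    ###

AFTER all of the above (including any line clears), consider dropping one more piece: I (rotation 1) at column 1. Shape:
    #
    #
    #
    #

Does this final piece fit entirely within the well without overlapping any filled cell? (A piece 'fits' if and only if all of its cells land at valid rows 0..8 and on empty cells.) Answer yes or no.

Drop 1: Z rot1 at col 5 lands with bottom-row=0; cleared 0 line(s) (total 0); column heights now [0 0 0 0 0 2 3], max=3
Drop 2: L rot2 at col 0 lands with bottom-row=0; cleared 0 line(s) (total 0); column heights now [2 2 2 0 0 2 3], max=3
Drop 3: S rot1 at col 1 lands with bottom-row=2; cleared 0 line(s) (total 0); column heights now [2 5 4 0 0 2 3], max=5
Drop 4: T rot1 at col 0 lands with bottom-row=4; cleared 0 line(s) (total 0); column heights now [7 6 4 0 0 2 3], max=7
Drop 5: T rot0 at col 4 lands with bottom-row=3; cleared 0 line(s) (total 0); column heights now [7 6 4 0 4 5 4], max=7
Test piece I rot1 at col 1 (width 1): heights before test = [7 6 4 0 4 5 4]; fits = False

Answer: no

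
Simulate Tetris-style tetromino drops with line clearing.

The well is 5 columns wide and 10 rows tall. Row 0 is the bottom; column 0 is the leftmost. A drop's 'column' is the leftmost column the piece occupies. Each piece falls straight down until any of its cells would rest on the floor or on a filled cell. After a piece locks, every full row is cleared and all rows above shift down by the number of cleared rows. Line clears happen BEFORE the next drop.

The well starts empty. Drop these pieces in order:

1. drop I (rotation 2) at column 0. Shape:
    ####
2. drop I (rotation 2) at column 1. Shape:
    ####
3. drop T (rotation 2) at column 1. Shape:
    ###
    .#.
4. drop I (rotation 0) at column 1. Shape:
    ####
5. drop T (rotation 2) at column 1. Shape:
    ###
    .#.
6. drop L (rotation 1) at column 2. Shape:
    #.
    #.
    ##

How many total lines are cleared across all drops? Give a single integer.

Drop 1: I rot2 at col 0 lands with bottom-row=0; cleared 0 line(s) (total 0); column heights now [1 1 1 1 0], max=1
Drop 2: I rot2 at col 1 lands with bottom-row=1; cleared 0 line(s) (total 0); column heights now [1 2 2 2 2], max=2
Drop 3: T rot2 at col 1 lands with bottom-row=2; cleared 0 line(s) (total 0); column heights now [1 4 4 4 2], max=4
Drop 4: I rot0 at col 1 lands with bottom-row=4; cleared 0 line(s) (total 0); column heights now [1 5 5 5 5], max=5
Drop 5: T rot2 at col 1 lands with bottom-row=5; cleared 0 line(s) (total 0); column heights now [1 7 7 7 5], max=7
Drop 6: L rot1 at col 2 lands with bottom-row=7; cleared 0 line(s) (total 0); column heights now [1 7 10 8 5], max=10

Answer: 0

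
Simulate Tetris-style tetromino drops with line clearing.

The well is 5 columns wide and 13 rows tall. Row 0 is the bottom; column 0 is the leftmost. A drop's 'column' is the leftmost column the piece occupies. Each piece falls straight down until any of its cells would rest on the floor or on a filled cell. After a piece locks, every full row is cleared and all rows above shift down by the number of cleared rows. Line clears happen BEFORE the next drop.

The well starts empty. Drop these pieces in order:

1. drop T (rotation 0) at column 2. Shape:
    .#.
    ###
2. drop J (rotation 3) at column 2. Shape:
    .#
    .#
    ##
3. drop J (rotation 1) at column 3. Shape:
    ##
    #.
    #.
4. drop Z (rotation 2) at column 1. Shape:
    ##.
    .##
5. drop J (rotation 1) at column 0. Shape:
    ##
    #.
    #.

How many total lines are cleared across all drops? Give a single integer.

Drop 1: T rot0 at col 2 lands with bottom-row=0; cleared 0 line(s) (total 0); column heights now [0 0 1 2 1], max=2
Drop 2: J rot3 at col 2 lands with bottom-row=2; cleared 0 line(s) (total 0); column heights now [0 0 3 5 1], max=5
Drop 3: J rot1 at col 3 lands with bottom-row=5; cleared 0 line(s) (total 0); column heights now [0 0 3 8 8], max=8
Drop 4: Z rot2 at col 1 lands with bottom-row=8; cleared 0 line(s) (total 0); column heights now [0 10 10 9 8], max=10
Drop 5: J rot1 at col 0 lands with bottom-row=8; cleared 0 line(s) (total 0); column heights now [11 11 10 9 8], max=11

Answer: 0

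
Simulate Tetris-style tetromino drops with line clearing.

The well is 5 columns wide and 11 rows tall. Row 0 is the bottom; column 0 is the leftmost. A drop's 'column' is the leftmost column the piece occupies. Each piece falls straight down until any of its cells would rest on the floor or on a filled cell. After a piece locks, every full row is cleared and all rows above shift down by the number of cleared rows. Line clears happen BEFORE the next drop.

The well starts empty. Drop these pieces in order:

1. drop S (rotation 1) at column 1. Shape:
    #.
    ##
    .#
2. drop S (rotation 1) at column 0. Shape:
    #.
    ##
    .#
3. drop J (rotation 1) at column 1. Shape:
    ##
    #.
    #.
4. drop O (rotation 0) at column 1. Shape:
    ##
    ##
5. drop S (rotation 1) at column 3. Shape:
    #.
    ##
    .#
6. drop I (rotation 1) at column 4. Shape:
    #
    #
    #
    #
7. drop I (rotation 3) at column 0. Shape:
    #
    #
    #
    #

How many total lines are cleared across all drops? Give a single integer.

Answer: 0

Derivation:
Drop 1: S rot1 at col 1 lands with bottom-row=0; cleared 0 line(s) (total 0); column heights now [0 3 2 0 0], max=3
Drop 2: S rot1 at col 0 lands with bottom-row=3; cleared 0 line(s) (total 0); column heights now [6 5 2 0 0], max=6
Drop 3: J rot1 at col 1 lands with bottom-row=5; cleared 0 line(s) (total 0); column heights now [6 8 8 0 0], max=8
Drop 4: O rot0 at col 1 lands with bottom-row=8; cleared 0 line(s) (total 0); column heights now [6 10 10 0 0], max=10
Drop 5: S rot1 at col 3 lands with bottom-row=0; cleared 0 line(s) (total 0); column heights now [6 10 10 3 2], max=10
Drop 6: I rot1 at col 4 lands with bottom-row=2; cleared 0 line(s) (total 0); column heights now [6 10 10 3 6], max=10
Drop 7: I rot3 at col 0 lands with bottom-row=6; cleared 0 line(s) (total 0); column heights now [10 10 10 3 6], max=10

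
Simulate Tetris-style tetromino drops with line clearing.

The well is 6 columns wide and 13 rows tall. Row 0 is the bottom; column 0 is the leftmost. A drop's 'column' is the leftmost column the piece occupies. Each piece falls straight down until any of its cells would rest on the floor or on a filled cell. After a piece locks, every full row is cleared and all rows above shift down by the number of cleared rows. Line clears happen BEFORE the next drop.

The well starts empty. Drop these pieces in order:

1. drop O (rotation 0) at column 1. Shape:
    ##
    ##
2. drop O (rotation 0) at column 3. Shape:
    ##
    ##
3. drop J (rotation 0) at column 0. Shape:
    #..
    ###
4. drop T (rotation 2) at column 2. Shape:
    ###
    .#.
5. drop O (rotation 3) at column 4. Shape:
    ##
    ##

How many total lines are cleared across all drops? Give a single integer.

Answer: 0

Derivation:
Drop 1: O rot0 at col 1 lands with bottom-row=0; cleared 0 line(s) (total 0); column heights now [0 2 2 0 0 0], max=2
Drop 2: O rot0 at col 3 lands with bottom-row=0; cleared 0 line(s) (total 0); column heights now [0 2 2 2 2 0], max=2
Drop 3: J rot0 at col 0 lands with bottom-row=2; cleared 0 line(s) (total 0); column heights now [4 3 3 2 2 0], max=4
Drop 4: T rot2 at col 2 lands with bottom-row=2; cleared 0 line(s) (total 0); column heights now [4 3 4 4 4 0], max=4
Drop 5: O rot3 at col 4 lands with bottom-row=4; cleared 0 line(s) (total 0); column heights now [4 3 4 4 6 6], max=6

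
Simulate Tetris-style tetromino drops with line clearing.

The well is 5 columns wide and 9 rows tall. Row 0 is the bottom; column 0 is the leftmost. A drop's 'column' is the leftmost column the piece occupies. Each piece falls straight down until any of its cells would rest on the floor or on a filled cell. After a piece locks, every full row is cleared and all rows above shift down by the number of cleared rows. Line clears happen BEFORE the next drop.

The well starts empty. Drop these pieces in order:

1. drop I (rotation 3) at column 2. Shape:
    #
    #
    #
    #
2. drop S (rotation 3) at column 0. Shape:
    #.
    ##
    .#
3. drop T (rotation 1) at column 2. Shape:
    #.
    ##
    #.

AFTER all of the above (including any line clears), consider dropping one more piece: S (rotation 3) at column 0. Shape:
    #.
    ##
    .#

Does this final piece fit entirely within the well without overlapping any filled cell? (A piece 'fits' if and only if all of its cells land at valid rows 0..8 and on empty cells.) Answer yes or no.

Answer: yes

Derivation:
Drop 1: I rot3 at col 2 lands with bottom-row=0; cleared 0 line(s) (total 0); column heights now [0 0 4 0 0], max=4
Drop 2: S rot3 at col 0 lands with bottom-row=0; cleared 0 line(s) (total 0); column heights now [3 2 4 0 0], max=4
Drop 3: T rot1 at col 2 lands with bottom-row=4; cleared 0 line(s) (total 0); column heights now [3 2 7 6 0], max=7
Test piece S rot3 at col 0 (width 2): heights before test = [3 2 7 6 0]; fits = True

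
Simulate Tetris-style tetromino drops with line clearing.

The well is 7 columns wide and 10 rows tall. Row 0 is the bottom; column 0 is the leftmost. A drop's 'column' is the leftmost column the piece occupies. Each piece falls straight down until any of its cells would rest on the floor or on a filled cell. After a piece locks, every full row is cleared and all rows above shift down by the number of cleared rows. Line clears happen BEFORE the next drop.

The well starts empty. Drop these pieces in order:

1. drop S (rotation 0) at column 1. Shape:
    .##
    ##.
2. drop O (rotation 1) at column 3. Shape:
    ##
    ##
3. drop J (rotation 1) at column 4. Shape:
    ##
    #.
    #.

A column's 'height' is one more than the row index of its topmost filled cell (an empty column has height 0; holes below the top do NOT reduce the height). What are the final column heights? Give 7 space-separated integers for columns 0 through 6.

Answer: 0 1 2 4 7 7 0

Derivation:
Drop 1: S rot0 at col 1 lands with bottom-row=0; cleared 0 line(s) (total 0); column heights now [0 1 2 2 0 0 0], max=2
Drop 2: O rot1 at col 3 lands with bottom-row=2; cleared 0 line(s) (total 0); column heights now [0 1 2 4 4 0 0], max=4
Drop 3: J rot1 at col 4 lands with bottom-row=4; cleared 0 line(s) (total 0); column heights now [0 1 2 4 7 7 0], max=7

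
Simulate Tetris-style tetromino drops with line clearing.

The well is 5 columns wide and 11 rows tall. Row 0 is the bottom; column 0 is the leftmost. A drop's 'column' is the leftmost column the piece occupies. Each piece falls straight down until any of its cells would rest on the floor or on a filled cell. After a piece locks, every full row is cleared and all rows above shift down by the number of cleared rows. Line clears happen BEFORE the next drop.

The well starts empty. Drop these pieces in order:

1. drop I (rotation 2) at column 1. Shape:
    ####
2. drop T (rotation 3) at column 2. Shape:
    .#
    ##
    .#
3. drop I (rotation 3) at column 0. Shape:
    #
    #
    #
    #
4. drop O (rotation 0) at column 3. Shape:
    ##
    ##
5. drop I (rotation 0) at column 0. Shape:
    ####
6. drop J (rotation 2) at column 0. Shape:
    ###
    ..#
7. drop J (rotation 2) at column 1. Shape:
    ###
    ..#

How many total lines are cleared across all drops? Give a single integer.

Drop 1: I rot2 at col 1 lands with bottom-row=0; cleared 0 line(s) (total 0); column heights now [0 1 1 1 1], max=1
Drop 2: T rot3 at col 2 lands with bottom-row=1; cleared 0 line(s) (total 0); column heights now [0 1 3 4 1], max=4
Drop 3: I rot3 at col 0 lands with bottom-row=0; cleared 1 line(s) (total 1); column heights now [3 0 2 3 0], max=3
Drop 4: O rot0 at col 3 lands with bottom-row=3; cleared 0 line(s) (total 1); column heights now [3 0 2 5 5], max=5
Drop 5: I rot0 at col 0 lands with bottom-row=5; cleared 0 line(s) (total 1); column heights now [6 6 6 6 5], max=6
Drop 6: J rot2 at col 0 lands with bottom-row=6; cleared 0 line(s) (total 1); column heights now [8 8 8 6 5], max=8
Drop 7: J rot2 at col 1 lands with bottom-row=7; cleared 0 line(s) (total 1); column heights now [8 9 9 9 5], max=9

Answer: 1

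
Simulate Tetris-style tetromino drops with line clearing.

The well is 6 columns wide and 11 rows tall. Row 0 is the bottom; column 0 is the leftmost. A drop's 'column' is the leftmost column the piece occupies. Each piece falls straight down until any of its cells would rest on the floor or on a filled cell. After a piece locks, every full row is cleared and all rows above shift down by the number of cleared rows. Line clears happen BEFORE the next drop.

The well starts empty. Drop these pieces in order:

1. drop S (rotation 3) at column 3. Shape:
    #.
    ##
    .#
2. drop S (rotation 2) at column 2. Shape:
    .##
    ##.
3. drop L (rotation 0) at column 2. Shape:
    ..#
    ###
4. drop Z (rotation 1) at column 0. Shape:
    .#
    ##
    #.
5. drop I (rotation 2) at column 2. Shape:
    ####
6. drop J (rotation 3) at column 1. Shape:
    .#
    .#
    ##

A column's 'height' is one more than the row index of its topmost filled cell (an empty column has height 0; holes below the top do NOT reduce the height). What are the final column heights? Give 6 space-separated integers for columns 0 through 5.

Answer: 2 9 11 8 8 8

Derivation:
Drop 1: S rot3 at col 3 lands with bottom-row=0; cleared 0 line(s) (total 0); column heights now [0 0 0 3 2 0], max=3
Drop 2: S rot2 at col 2 lands with bottom-row=3; cleared 0 line(s) (total 0); column heights now [0 0 4 5 5 0], max=5
Drop 3: L rot0 at col 2 lands with bottom-row=5; cleared 0 line(s) (total 0); column heights now [0 0 6 6 7 0], max=7
Drop 4: Z rot1 at col 0 lands with bottom-row=0; cleared 0 line(s) (total 0); column heights now [2 3 6 6 7 0], max=7
Drop 5: I rot2 at col 2 lands with bottom-row=7; cleared 0 line(s) (total 0); column heights now [2 3 8 8 8 8], max=8
Drop 6: J rot3 at col 1 lands with bottom-row=8; cleared 0 line(s) (total 0); column heights now [2 9 11 8 8 8], max=11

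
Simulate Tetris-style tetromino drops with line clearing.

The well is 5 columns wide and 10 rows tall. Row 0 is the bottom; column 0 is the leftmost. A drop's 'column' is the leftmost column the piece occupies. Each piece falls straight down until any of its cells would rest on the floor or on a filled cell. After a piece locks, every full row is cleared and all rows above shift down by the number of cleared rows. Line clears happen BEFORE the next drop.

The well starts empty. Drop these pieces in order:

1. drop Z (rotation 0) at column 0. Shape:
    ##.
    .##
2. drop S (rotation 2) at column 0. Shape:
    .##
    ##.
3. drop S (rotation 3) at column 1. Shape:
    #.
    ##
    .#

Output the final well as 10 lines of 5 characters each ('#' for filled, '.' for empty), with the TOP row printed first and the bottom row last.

Drop 1: Z rot0 at col 0 lands with bottom-row=0; cleared 0 line(s) (total 0); column heights now [2 2 1 0 0], max=2
Drop 2: S rot2 at col 0 lands with bottom-row=2; cleared 0 line(s) (total 0); column heights now [3 4 4 0 0], max=4
Drop 3: S rot3 at col 1 lands with bottom-row=4; cleared 0 line(s) (total 0); column heights now [3 7 6 0 0], max=7

Answer: .....
.....
.....
.#...
.##..
..#..
.##..
##...
##...
.##..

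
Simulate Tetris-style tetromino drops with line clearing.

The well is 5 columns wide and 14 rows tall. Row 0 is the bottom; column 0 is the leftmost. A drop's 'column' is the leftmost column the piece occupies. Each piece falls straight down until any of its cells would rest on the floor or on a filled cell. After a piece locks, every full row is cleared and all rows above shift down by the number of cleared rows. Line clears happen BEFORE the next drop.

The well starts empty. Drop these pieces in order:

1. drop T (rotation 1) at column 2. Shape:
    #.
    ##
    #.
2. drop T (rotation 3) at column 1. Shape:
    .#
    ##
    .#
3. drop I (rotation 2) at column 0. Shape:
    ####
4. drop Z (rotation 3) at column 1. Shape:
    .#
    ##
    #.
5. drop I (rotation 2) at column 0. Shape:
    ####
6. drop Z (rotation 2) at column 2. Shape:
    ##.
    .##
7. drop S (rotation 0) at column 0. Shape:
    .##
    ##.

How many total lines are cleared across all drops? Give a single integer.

Answer: 0

Derivation:
Drop 1: T rot1 at col 2 lands with bottom-row=0; cleared 0 line(s) (total 0); column heights now [0 0 3 2 0], max=3
Drop 2: T rot3 at col 1 lands with bottom-row=3; cleared 0 line(s) (total 0); column heights now [0 5 6 2 0], max=6
Drop 3: I rot2 at col 0 lands with bottom-row=6; cleared 0 line(s) (total 0); column heights now [7 7 7 7 0], max=7
Drop 4: Z rot3 at col 1 lands with bottom-row=7; cleared 0 line(s) (total 0); column heights now [7 9 10 7 0], max=10
Drop 5: I rot2 at col 0 lands with bottom-row=10; cleared 0 line(s) (total 0); column heights now [11 11 11 11 0], max=11
Drop 6: Z rot2 at col 2 lands with bottom-row=11; cleared 0 line(s) (total 0); column heights now [11 11 13 13 12], max=13
Drop 7: S rot0 at col 0 lands with bottom-row=12; cleared 0 line(s) (total 0); column heights now [13 14 14 13 12], max=14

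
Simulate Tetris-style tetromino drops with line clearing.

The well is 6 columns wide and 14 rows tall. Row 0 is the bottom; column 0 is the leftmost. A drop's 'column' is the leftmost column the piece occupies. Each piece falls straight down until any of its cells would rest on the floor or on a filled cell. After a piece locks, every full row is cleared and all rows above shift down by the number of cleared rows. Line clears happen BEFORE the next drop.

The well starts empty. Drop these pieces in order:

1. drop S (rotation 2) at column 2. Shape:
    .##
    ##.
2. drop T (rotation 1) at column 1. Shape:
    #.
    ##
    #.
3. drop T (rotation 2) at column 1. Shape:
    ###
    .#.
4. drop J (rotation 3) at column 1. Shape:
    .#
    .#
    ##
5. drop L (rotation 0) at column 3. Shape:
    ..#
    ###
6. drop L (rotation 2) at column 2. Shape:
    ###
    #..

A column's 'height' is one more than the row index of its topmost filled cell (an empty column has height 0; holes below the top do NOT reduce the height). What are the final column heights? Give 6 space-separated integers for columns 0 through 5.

Answer: 0 5 9 9 9 6

Derivation:
Drop 1: S rot2 at col 2 lands with bottom-row=0; cleared 0 line(s) (total 0); column heights now [0 0 1 2 2 0], max=2
Drop 2: T rot1 at col 1 lands with bottom-row=0; cleared 0 line(s) (total 0); column heights now [0 3 2 2 2 0], max=3
Drop 3: T rot2 at col 1 lands with bottom-row=2; cleared 0 line(s) (total 0); column heights now [0 4 4 4 2 0], max=4
Drop 4: J rot3 at col 1 lands with bottom-row=4; cleared 0 line(s) (total 0); column heights now [0 5 7 4 2 0], max=7
Drop 5: L rot0 at col 3 lands with bottom-row=4; cleared 0 line(s) (total 0); column heights now [0 5 7 5 5 6], max=7
Drop 6: L rot2 at col 2 lands with bottom-row=7; cleared 0 line(s) (total 0); column heights now [0 5 9 9 9 6], max=9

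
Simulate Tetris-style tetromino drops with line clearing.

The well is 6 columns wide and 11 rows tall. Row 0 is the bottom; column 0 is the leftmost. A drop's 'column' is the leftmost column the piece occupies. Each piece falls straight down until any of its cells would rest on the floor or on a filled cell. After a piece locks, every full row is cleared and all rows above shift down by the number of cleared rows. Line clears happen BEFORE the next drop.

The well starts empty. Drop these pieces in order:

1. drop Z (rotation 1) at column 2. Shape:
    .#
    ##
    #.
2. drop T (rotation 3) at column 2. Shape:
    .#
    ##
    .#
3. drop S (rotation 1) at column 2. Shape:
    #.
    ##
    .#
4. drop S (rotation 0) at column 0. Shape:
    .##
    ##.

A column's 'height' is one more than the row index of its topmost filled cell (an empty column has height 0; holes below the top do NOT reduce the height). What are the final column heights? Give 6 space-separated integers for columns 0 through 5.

Answer: 9 10 10 8 0 0

Derivation:
Drop 1: Z rot1 at col 2 lands with bottom-row=0; cleared 0 line(s) (total 0); column heights now [0 0 2 3 0 0], max=3
Drop 2: T rot3 at col 2 lands with bottom-row=3; cleared 0 line(s) (total 0); column heights now [0 0 5 6 0 0], max=6
Drop 3: S rot1 at col 2 lands with bottom-row=6; cleared 0 line(s) (total 0); column heights now [0 0 9 8 0 0], max=9
Drop 4: S rot0 at col 0 lands with bottom-row=8; cleared 0 line(s) (total 0); column heights now [9 10 10 8 0 0], max=10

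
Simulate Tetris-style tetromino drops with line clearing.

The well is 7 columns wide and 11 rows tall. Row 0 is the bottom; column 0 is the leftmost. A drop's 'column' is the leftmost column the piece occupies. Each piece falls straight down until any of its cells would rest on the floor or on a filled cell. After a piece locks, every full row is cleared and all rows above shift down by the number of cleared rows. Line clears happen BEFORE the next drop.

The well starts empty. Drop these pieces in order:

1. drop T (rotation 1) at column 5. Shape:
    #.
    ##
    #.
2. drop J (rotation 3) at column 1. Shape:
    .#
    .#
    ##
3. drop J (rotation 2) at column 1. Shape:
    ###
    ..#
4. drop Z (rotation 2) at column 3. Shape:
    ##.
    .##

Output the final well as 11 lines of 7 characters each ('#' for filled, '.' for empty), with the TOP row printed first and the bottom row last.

Drop 1: T rot1 at col 5 lands with bottom-row=0; cleared 0 line(s) (total 0); column heights now [0 0 0 0 0 3 2], max=3
Drop 2: J rot3 at col 1 lands with bottom-row=0; cleared 0 line(s) (total 0); column heights now [0 1 3 0 0 3 2], max=3
Drop 3: J rot2 at col 1 lands with bottom-row=2; cleared 0 line(s) (total 0); column heights now [0 4 4 4 0 3 2], max=4
Drop 4: Z rot2 at col 3 lands with bottom-row=3; cleared 0 line(s) (total 0); column heights now [0 4 4 5 5 4 2], max=5

Answer: .......
.......
.......
.......
.......
.......
...##..
.#####.
..##.#.
..#..##
.##..#.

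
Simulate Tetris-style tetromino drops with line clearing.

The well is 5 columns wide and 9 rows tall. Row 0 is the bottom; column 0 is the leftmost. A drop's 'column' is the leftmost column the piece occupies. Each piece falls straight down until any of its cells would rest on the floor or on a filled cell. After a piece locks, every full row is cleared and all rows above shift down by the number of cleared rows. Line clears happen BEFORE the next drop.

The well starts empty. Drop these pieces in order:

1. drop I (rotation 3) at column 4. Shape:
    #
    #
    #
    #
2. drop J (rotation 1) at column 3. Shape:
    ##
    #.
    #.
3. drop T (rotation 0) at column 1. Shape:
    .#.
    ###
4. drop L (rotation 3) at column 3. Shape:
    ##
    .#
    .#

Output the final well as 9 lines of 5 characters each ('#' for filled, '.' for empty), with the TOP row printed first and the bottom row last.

Drop 1: I rot3 at col 4 lands with bottom-row=0; cleared 0 line(s) (total 0); column heights now [0 0 0 0 4], max=4
Drop 2: J rot1 at col 3 lands with bottom-row=2; cleared 0 line(s) (total 0); column heights now [0 0 0 5 5], max=5
Drop 3: T rot0 at col 1 lands with bottom-row=5; cleared 0 line(s) (total 0); column heights now [0 6 7 6 5], max=7
Drop 4: L rot3 at col 3 lands with bottom-row=5; cleared 0 line(s) (total 0); column heights now [0 6 7 8 8], max=8

Answer: .....
...##
..#.#
.####
...##
...##
...##
....#
....#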